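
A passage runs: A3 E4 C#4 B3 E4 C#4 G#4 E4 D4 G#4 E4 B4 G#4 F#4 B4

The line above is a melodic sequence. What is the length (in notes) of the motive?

5

Try groups of 5 (3 cells in 15 notes):
A3 E4 C#4 B3 E4 | C#4 G#4 E4 D4 G#4 | E4 B4 G#4 F#4 B4
That's a consistent up a 3rd shift per cell, and no other grouping gives one.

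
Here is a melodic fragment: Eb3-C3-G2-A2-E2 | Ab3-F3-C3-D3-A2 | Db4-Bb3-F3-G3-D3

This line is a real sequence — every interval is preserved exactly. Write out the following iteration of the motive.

With a 5-note motive the entries are Eb3, Ab3, Db4, each up a 4th from the previous.
From Gb4 the exact shape gives Gb4 Eb4 Bb3 C4 G3.

Gb4 Eb4 Bb3 C4 G3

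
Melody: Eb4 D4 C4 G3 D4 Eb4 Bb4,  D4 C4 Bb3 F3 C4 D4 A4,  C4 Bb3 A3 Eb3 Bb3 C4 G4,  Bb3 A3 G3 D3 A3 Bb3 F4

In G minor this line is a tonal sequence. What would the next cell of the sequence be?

A3 G3 F3 C3 G3 A3 Eb4

Unit = 7 notes; the statements start on Eb4, D4, C4, Bb3, moving down a 2nd each time.
Statement 5 starts on A3 and keeps the same diatonic contour: A3 G3 F3 C3 G3 A3 Eb4.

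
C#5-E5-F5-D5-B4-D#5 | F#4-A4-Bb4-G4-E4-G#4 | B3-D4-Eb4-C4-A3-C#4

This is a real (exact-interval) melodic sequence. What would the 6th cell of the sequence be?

D2 F2 Gb2 Eb2 C2 E2

Taking 6-note groups, the heads are C#5, F#4, B3: the pattern moves down a 5th.
Continuing the starts: E3 → A2 → D2.
Statement 6 starts on D2 and keeps the same exact contour: D2 F2 Gb2 Eb2 C2 E2.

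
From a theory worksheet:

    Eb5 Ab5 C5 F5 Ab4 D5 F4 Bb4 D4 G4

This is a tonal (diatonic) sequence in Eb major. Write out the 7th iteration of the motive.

G3 C4

Unit = 2 notes; the statements start on Eb5, C5, Ab4, F4, D4, moving down a 3rd each time.
Extending down a 3rd: Bb3 → G3.
So cell 7 is G3 C4.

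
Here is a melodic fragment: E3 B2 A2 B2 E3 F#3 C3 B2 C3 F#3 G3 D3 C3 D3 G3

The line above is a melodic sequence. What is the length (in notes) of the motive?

15 notes total. Splitting into 3 groups of 5:
E3 B2 A2 B2 E3 | F#3 C3 B2 C3 F#3 | G3 D3 C3 D3 G3
That's a consistent up a 2nd shift per cell, and no other grouping gives one.

5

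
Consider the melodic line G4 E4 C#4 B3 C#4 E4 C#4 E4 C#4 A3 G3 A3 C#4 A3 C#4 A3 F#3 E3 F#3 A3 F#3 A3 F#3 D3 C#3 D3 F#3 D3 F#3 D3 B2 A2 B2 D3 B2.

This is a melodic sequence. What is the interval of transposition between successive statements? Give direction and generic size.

The 7-note cells begin on G4, E4, C#4, A3, F#3 — each down a 3rd from the last.
From G4 to E4: down a 3rd.

down a 3rd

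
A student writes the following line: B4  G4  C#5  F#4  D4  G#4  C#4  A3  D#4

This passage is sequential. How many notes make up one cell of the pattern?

3

9 notes total. Splitting into 3 groups of 3:
B4 G4 C#5 | F#4 D4 G#4 | C#4 A3 D#4
Every group is a transposition down a 4th of the one before; no shorter unit works.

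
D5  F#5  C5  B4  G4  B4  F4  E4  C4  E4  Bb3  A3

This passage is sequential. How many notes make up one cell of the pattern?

12 notes total. Splitting into 3 groups of 4:
D5 F#5 C5 B4 | G4 B4 F4 E4 | C4 E4 Bb3 A3
That's a consistent down a 5th shift per cell, and no other grouping gives one.

4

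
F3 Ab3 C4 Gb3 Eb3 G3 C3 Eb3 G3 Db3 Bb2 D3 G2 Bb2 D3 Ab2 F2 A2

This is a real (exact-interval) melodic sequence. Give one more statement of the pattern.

D2 F2 A2 Eb2 C2 E2

Unit = 6 notes; the statements start on F3, C3, G2, moving down a 4th each time.
Statement 4 starts on D2 and keeps the same exact contour: D2 F2 A2 Eb2 C2 E2.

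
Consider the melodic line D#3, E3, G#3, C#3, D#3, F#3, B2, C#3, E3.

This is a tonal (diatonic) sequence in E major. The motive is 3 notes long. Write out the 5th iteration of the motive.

The 3-note cells begin on D#3, C#3, B2 — each down a 2nd from the last.
Extending down a 2nd: A2 → G#2.
From G#2 the diatonic shape gives G#2 A2 C#3.

G#2 A2 C#3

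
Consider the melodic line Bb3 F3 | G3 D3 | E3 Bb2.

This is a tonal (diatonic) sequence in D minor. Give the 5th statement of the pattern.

A2 E2

Unit = 2 notes; the statements start on Bb3, G3, E3, moving down a 3rd each time.
Continuing the starts: C3 → A2.
From A2 the diatonic shape gives A2 E2.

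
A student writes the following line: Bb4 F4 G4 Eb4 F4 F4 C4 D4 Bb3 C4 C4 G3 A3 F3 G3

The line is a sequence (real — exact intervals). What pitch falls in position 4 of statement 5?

The unit is 5 notes. Position-4 pitches of the 3 shown cells: Eb4, Bb3, F3.
Extending down a 4th: C3 → G2.

G2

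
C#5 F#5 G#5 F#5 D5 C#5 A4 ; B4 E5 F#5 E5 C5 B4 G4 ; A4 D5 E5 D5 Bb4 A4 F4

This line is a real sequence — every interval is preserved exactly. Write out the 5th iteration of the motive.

F4 Bb4 C5 Bb4 Gb4 F4 Db4

Unit = 7 notes; the statements start on C#5, B4, A4, moving down a 2nd each time.
Extending down a 2nd: G4 → F4.
From F4 the exact shape gives F4 Bb4 C5 Bb4 Gb4 F4 Db4.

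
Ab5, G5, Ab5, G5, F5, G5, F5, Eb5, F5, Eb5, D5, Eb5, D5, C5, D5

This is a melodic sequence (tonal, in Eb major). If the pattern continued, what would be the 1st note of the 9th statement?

With 3-note cells, note 1 of each statement runs Ab5, G5, F5, Eb5, D5.
Carrying that down a 2nd forward: C5 → Bb4 → Ab4 → G4.

G4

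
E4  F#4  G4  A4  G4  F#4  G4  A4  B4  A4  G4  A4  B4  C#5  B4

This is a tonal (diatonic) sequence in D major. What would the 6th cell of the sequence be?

C#5 D5 E5 F#5 E5

Taking 5-note groups, the heads are E4, F#4, G4: the pattern moves up a 2nd.
Continuing the starts: A4 → B4 → C#5.
Statement 6 starts on C#5 and keeps the same diatonic contour: C#5 D5 E5 F#5 E5.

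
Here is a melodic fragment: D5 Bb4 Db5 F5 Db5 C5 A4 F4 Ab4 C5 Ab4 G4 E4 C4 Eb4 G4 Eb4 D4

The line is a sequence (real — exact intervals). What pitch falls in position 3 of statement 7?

G2

The unit is 6 notes. Position-3 pitches of the 3 shown cells: Db5, Ab4, Eb4.
Each moves down a 4th. Continuing: Bb3 → F3 → C3 → G2.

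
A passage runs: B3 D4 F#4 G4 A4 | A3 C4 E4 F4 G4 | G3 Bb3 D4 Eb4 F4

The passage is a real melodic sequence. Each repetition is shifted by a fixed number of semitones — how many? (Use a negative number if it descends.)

With a 5-note motive the entries are B3, A3, G3, each down a 2nd from the previous.
B3→A3 is 57 − 59 = -2 semitones.

-2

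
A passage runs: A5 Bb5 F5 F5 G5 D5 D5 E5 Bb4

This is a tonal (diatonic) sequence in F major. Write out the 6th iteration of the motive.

With a 3-note motive the entries are A5, F5, D5, each down a 3rd from the previous.
Extending down a 3rd: Bb4 → G4 → E4.
Statement 6 starts on E4 and keeps the same diatonic contour: E4 F4 C4.

E4 F4 C4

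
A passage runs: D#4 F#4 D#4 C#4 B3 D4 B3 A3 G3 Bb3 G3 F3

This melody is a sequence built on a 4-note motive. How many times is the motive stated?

12 notes in groups of 4 gives 12/4 = 3 statements.
Starts: D#4, B3, G3 — each down a 3rd.

3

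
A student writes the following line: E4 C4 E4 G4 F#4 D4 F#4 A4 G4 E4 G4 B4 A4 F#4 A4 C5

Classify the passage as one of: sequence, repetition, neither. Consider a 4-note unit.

Each 4-note cell is the previous one transposed up a 2nd.

sequence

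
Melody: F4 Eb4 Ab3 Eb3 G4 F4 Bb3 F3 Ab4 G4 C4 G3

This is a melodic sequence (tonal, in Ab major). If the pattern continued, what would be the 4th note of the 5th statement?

With 4-note cells, note 4 of each statement runs Eb3, F3, G3.
Extending up a 2nd: Ab3 → Bb3.

Bb3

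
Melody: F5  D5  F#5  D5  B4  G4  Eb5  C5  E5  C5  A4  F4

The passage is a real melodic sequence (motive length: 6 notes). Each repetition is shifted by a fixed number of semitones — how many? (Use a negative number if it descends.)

Unit = 6 notes; the statements start on F5, Eb5, moving down a 2nd each time.
F5 to Eb5 spans -2 semitones.

-2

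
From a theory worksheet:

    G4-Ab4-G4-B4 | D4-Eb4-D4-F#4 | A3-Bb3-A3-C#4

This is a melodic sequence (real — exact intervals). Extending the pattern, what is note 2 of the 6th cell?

G2

The unit is 4 notes. Position-2 pitches of the 3 shown cells: Ab4, Eb4, Bb3.
Extending down a 4th: F3 → C3 → G2.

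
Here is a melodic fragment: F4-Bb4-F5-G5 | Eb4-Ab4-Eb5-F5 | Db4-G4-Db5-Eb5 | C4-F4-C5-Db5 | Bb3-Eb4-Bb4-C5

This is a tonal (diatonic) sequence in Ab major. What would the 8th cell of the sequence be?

The 4-note cells begin on F4, Eb4, Db4, C4, Bb3 — each down a 2nd from the last.
Continuing the starts: Ab3 → G3 → F3.
Statement 8 starts on F3 and keeps the same diatonic contour: F3 Bb3 F4 G4.

F3 Bb3 F4 G4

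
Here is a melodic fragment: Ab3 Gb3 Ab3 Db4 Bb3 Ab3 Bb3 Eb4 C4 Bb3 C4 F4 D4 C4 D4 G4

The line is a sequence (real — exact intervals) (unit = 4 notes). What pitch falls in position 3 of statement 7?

G#4

With 4-note cells, note 3 of each statement runs Ab3, Bb3, C4, D4.
Carrying that up a 2nd forward: E4 → F#4 → G#4.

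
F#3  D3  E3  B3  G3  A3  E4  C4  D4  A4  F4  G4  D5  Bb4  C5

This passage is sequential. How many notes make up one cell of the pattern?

3

Try groups of 3 (5 cells in 15 notes):
F#3 D3 E3 | B3 G3 A3 | E4 C4 D4 | A4 F4 G4 | D5 Bb4 C5
Every group is a transposition up a 4th of the one before; no shorter unit works.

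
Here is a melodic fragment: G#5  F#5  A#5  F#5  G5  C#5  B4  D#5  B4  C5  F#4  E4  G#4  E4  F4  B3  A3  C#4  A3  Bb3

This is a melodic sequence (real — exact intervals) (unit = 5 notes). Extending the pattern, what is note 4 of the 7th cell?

C2

With 5-note cells, note 4 of each statement runs F#5, B4, E4, A3.
Extending down a 5th: D3 → G2 → C2.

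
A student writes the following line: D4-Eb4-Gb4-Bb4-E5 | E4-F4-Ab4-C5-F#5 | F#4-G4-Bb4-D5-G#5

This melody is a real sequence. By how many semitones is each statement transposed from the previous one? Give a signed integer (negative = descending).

2

Taking 5-note groups, the heads are D4, E4, F#4: the pattern moves up a 2nd.
D4→E4 is 64 − 62 = 2 semitones.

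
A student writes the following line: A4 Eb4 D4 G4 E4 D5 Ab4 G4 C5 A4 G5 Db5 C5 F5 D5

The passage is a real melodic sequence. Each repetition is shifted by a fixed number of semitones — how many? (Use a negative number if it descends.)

5

The 5-note cells begin on A4, D5, G5 — each up a 4th from the last.
Counting half-steps from A4 to D5: 5.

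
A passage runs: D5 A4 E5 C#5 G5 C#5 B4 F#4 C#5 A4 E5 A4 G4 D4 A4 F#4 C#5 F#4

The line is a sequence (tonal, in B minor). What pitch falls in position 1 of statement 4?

Grouping in 6s, the 1st note of each cell is D5, B4, G4.
One more down a 3rd gives E4.

E4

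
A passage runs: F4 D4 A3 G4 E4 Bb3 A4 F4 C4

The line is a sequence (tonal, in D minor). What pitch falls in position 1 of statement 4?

With 3-note cells, note 1 of each statement runs F4, G4, A4.
Each moves up a 2nd; the next is Bb4.

Bb4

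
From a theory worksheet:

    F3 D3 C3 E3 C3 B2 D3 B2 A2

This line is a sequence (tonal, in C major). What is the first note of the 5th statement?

With a 3-note motive the entries are F3, E3, D3, each down a 2nd from the previous.
Continuing: C3 → B2. Statement 5 starts on B2.

B2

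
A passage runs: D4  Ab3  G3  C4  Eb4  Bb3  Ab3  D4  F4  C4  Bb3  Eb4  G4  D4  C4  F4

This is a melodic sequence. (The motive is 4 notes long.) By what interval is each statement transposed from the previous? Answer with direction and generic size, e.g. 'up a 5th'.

Unit = 4 notes; the statements start on D4, Eb4, F4, G4, moving up a 2nd each time.
From D4 to Eb4: up a 2nd.

up a 2nd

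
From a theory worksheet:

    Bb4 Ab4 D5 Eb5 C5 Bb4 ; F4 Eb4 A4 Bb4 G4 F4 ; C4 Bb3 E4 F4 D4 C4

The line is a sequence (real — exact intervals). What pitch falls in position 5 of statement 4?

The unit is 6 notes. Position-5 pitches of the 3 shown cells: C5, G4, D4.
From D4, down a 4th gives A3.

A3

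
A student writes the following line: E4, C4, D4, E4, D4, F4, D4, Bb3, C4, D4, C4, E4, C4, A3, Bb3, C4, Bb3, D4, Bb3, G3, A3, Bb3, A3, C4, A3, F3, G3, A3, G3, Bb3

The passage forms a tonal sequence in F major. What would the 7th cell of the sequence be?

Taking 6-note groups, the heads are E4, D4, C4, Bb3, A3: the pattern moves down a 2nd.
Extending down a 2nd: G3 → F3.
So cell 7 is F3 D3 E3 F3 E3 G3.

F3 D3 E3 F3 E3 G3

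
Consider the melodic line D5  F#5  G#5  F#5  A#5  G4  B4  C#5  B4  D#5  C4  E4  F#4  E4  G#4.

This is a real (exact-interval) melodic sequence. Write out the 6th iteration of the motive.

Eb2 G2 A2 G2 B2

The 5-note cells begin on D5, G4, C4 — each down a 5th from the last.
Continuing the starts: F3 → Bb2 → Eb2.
So cell 6 is Eb2 G2 A2 G2 B2.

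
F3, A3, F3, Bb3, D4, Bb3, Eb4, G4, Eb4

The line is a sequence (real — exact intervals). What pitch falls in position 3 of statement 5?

The unit is 3 notes. Position-3 pitches of the 3 shown cells: F3, Bb3, Eb4.
Extending up a 4th: Ab4 → Db5.

Db5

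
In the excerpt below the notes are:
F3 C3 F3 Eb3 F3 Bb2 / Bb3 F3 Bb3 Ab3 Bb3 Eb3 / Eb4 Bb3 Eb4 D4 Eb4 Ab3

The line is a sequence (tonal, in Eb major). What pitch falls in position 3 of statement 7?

C6

The unit is 6 notes. Position-3 pitches of the 3 shown cells: F3, Bb3, Eb4.
Each moves up a 4th. Continuing: Ab4 → D5 → G5 → C6.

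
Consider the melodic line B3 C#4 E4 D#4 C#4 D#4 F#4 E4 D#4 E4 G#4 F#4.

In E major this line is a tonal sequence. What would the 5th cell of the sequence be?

F#4 G#4 B4 A4

With a 4-note motive the entries are B3, C#4, D#4, each up a 2nd from the previous.
Continuing the starts: E4 → F#4.
So cell 5 is F#4 G#4 B4 A4.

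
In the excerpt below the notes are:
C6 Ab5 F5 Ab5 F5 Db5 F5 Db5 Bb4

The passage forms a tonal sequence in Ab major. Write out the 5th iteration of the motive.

Taking 3-note groups, the heads are C6, Ab5, F5: the pattern moves down a 3rd.
Carrying on: Db5 → Bb4.
Statement 5 starts on Bb4 and keeps the same diatonic contour: Bb4 G4 Eb4.

Bb4 G4 Eb4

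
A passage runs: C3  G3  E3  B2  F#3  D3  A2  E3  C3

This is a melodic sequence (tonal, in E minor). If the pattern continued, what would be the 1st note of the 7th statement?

With 3-note cells, note 1 of each statement runs C3, B2, A2.
Each moves down a 2nd. Continuing: G2 → F#2 → E2 → D2.

D2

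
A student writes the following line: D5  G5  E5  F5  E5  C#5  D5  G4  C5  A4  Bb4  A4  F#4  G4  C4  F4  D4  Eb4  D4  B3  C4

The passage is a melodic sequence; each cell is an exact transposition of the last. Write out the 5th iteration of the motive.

Bb2 Eb3 C3 Db3 C3 A2 Bb2

Unit = 7 notes; the statements start on D5, G4, C4, moving down a 5th each time.
Carrying on: F3 → Bb2.
Statement 5 starts on Bb2 and keeps the same exact contour: Bb2 Eb3 C3 Db3 C3 A2 Bb2.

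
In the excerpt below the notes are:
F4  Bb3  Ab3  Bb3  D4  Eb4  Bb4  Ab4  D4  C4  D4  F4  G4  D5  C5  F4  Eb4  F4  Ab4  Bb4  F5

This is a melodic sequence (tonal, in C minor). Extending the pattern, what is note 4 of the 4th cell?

The unit is 7 notes. Position-4 pitches of the 3 shown cells: Bb3, D4, F4.
One more up a 3rd gives Ab4.

Ab4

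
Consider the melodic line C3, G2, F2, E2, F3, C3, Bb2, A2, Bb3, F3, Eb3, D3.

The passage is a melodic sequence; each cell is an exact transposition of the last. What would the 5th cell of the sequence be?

Taking 4-note groups, the heads are C3, F3, Bb3: the pattern moves up a 4th.
Carrying on: Eb4 → Ab4.
Statement 5 starts on Ab4 and keeps the same exact contour: Ab4 Eb4 Db4 C4.

Ab4 Eb4 Db4 C4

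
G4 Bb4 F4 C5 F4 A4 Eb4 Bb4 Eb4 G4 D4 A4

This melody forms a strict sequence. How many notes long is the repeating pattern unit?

4

There are 12 notes; a 4-note unit gives 3 cells:
G4 Bb4 F4 C5 | F4 A4 Eb4 Bb4 | Eb4 G4 D4 A4
Every group is a transposition down a 2nd of the one before; no shorter unit works.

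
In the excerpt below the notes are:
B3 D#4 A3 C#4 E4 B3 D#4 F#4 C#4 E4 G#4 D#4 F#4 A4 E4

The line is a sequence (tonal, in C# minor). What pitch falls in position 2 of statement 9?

E5

With 3-note cells, note 2 of each statement runs D#4, E4, F#4, G#4, A4.
Each moves up a 2nd. Continuing: B4 → C#5 → D#5 → E5.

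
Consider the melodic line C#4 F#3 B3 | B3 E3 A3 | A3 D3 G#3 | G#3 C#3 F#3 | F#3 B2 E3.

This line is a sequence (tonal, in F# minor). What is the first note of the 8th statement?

Unit = 3 notes; the statements start on C#4, B3, A3, G#3, F#3, moving down a 2nd each time.
Continuing: E3 → D3 → C#3. Statement 8 starts on C#3.

C#3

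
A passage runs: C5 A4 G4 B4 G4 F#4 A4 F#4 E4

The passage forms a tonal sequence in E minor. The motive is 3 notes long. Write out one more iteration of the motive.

Taking 3-note groups, the heads are C5, B4, A4: the pattern moves down a 2nd.
So cell 4 is G4 E4 D4.

G4 E4 D4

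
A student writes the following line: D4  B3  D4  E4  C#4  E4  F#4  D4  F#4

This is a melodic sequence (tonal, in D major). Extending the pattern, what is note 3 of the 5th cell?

Grouping in 3s, the 3rd note of each cell is D4, E4, F#4.
Each moves up a 2nd. Continuing: G4 → A4.

A4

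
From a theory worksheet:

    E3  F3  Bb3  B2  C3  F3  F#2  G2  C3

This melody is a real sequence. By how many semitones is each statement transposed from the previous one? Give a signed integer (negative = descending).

Taking 3-note groups, the heads are E3, B2, F#2: the pattern moves down a 4th.
E3→B2 is 47 − 52 = -5 semitones.

-5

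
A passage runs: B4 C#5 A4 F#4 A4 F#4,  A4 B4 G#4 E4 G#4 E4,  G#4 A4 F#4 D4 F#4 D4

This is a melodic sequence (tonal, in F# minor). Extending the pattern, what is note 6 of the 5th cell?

The unit is 6 notes. Position-6 pitches of the 3 shown cells: F#4, E4, D4.
Carrying that down a 2nd forward: C#4 → B3.

B3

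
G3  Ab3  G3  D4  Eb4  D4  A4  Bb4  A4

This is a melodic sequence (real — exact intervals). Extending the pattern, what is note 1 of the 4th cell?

The unit is 3 notes. Position-1 pitches of the 3 shown cells: G3, D4, A4.
One more up a 5th gives E5.

E5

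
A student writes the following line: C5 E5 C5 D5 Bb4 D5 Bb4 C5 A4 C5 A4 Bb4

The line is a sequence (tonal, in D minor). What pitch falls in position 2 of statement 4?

Bb4

With 4-note cells, note 2 of each statement runs E5, D5, C5.
Each moves down a 2nd; the next is Bb4.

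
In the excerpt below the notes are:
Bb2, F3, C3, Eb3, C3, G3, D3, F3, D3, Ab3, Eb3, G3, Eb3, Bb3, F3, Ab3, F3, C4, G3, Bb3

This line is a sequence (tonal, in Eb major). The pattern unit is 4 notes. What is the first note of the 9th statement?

The 4-note cells begin on Bb2, C3, D3, Eb3, F3 — each up a 2nd from the last.
Continuing: G3 → Ab3 → Bb3 → C4. Statement 9 starts on C4.

C4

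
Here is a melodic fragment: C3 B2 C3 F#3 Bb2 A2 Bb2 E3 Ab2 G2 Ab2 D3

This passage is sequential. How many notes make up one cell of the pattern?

4

Try groups of 4 (3 cells in 12 notes):
C3 B2 C3 F#3 | Bb2 A2 Bb2 E3 | Ab2 G2 Ab2 D3
That's a consistent down a 2nd shift per cell, and no other grouping gives one.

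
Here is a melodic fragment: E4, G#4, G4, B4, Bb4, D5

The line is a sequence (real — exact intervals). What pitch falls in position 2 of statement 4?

With 2-note cells, note 2 of each statement runs G#4, B4, D5.
One more up a 3rd gives F5.

F5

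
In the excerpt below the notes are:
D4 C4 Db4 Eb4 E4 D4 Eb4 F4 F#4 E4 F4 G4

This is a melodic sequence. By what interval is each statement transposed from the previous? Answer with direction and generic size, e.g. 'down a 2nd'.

up a 2nd

With a 4-note motive the entries are D4, E4, F#4, each up a 2nd from the previous.
D4 to E4 is up a 2nd.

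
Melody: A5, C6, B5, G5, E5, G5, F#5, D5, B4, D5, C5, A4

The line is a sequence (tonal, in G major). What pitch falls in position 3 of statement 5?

Grouping in 4s, the 3rd note of each cell is B5, F#5, C5.
Each moves down a 4th. Continuing: G4 → D4.

D4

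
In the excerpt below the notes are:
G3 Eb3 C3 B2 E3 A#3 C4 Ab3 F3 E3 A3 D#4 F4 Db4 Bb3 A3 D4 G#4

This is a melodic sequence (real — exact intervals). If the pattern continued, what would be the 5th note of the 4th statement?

The unit is 6 notes. Position-5 pitches of the 3 shown cells: E3, A3, D4.
From D4, up a 4th gives G4.

G4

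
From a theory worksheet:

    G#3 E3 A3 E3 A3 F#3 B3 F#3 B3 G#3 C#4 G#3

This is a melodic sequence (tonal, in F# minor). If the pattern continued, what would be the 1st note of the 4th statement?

C#4

Grouping in 4s, the 1st note of each cell is G#3, A3, B3.
Each moves up a 2nd; the next is C#4.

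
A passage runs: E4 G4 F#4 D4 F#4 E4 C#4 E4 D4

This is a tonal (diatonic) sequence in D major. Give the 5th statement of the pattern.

A3 C#4 B3

Unit = 3 notes; the statements start on E4, D4, C#4, moving down a 2nd each time.
Continuing the starts: B3 → A3.
So cell 5 is A3 C#4 B3.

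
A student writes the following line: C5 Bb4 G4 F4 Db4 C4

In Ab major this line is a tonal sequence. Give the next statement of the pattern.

Ab3 G3

The 2-note cells begin on C5, G4, Db4 — each down a 4th from the last.
Statement 4 starts on Ab3 and keeps the same diatonic contour: Ab3 G3.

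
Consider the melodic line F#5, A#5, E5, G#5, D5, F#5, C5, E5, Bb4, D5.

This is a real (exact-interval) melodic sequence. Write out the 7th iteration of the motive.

Taking 2-note groups, the heads are F#5, E5, D5, C5, Bb4: the pattern moves down a 2nd.
Extending down a 2nd: Ab4 → Gb4.
Statement 7 starts on Gb4 and keeps the same exact contour: Gb4 Bb4.

Gb4 Bb4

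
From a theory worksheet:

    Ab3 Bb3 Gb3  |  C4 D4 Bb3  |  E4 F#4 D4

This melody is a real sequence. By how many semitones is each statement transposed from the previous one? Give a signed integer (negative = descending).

4

Unit = 3 notes; the statements start on Ab3, C4, E4, moving up a 3rd each time.
Ab3 to C4 spans +4 semitones.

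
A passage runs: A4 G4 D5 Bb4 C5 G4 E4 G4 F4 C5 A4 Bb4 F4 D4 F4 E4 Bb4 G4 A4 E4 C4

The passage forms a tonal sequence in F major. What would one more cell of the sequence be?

Taking 7-note groups, the heads are A4, G4, F4: the pattern moves down a 2nd.
So cell 4 is E4 D4 A4 F4 G4 D4 Bb3.

E4 D4 A4 F4 G4 D4 Bb3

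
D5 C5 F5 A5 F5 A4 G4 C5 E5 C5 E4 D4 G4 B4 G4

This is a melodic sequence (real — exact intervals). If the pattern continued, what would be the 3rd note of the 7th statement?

With 5-note cells, note 3 of each statement runs F5, C5, G4.
Extending down a 4th: D4 → A3 → E3 → B2.

B2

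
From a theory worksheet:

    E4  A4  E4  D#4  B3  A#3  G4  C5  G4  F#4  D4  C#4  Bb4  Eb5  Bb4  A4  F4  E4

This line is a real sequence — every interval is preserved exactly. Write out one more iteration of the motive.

With a 6-note motive the entries are E4, G4, Bb4, each up a 3rd from the previous.
So cell 4 is Db5 Gb5 Db5 C5 Ab4 G4.

Db5 Gb5 Db5 C5 Ab4 G4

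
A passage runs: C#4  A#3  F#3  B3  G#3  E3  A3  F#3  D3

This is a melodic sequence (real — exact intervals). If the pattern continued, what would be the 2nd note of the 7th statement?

Grouping in 3s, the 2nd note of each cell is A#3, G#3, F#3.
Each moves down a 2nd. Continuing: E3 → D3 → C3 → Bb2.

Bb2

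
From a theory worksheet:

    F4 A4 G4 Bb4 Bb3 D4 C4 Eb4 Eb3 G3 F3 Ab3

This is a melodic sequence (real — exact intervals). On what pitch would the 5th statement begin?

Db2

With a 4-note motive the entries are F4, Bb3, Eb3, each down a 5th from the previous.
Continuing: Ab2 → Db2. Statement 5 starts on Db2.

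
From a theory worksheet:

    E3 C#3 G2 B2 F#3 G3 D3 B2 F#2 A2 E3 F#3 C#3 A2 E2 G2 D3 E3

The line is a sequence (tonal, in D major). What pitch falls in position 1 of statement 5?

A2

Grouping in 6s, the 1st note of each cell is E3, D3, C#3.
Each moves down a 2nd. Continuing: B2 → A2.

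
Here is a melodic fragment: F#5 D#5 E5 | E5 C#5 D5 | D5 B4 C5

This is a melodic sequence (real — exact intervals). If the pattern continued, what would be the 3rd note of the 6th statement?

Gb4

The unit is 3 notes. Position-3 pitches of the 3 shown cells: E5, D5, C5.
Extending down a 2nd: Bb4 → Ab4 → Gb4.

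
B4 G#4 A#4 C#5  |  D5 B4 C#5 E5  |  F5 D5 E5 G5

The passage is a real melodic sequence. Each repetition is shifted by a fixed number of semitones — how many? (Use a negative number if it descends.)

3

Taking 4-note groups, the heads are B4, D5, F5: the pattern moves up a 3rd.
B4 to D5 spans +3 semitones.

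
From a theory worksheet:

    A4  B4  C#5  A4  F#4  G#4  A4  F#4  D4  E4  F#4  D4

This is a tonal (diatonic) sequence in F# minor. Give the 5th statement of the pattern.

With a 4-note motive the entries are A4, F#4, D4, each down a 3rd from the previous.
Extending down a 3rd: B3 → G#3.
From G#3 the diatonic shape gives G#3 A3 B3 G#3.

G#3 A3 B3 G#3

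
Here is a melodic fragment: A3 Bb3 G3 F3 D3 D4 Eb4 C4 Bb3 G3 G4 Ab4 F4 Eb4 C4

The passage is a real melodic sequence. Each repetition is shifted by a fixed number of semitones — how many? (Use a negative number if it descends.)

5

The 5-note cells begin on A3, D4, G4 — each up a 4th from the last.
A3→D4 is 62 − 57 = 5 semitones.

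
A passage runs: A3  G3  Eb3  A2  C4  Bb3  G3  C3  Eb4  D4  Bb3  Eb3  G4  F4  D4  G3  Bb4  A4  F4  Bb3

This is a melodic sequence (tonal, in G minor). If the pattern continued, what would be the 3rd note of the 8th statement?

Eb5

With 4-note cells, note 3 of each statement runs Eb3, G3, Bb3, D4, F4.
Carrying that up a 3rd forward: A4 → C5 → Eb5.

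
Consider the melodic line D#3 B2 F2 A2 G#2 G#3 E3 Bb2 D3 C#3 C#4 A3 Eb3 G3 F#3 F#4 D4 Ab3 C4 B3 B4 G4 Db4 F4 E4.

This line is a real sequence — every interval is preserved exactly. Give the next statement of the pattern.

Unit = 5 notes; the statements start on D#3, G#3, C#4, F#4, B4, moving up a 4th each time.
So cell 6 is E5 C5 Gb4 Bb4 A4.

E5 C5 Gb4 Bb4 A4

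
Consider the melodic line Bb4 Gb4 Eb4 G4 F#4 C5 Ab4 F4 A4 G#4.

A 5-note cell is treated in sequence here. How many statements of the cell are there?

2

10 notes in groups of 5 gives 10/5 = 2 statements.
Starts: Bb4, C5 — each up a 2nd.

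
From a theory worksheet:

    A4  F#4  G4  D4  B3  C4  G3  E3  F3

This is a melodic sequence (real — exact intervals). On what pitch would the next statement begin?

With a 3-note motive the entries are A4, D4, G3, each down a 5th from the previous.
One more step down a 5th gives C3.

C3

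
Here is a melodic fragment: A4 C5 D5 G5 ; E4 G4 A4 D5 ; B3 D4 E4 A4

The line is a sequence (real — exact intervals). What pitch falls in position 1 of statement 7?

D#2

With 4-note cells, note 1 of each statement runs A4, E4, B3.
Extending down a 4th: F#3 → C#3 → G#2 → D#2.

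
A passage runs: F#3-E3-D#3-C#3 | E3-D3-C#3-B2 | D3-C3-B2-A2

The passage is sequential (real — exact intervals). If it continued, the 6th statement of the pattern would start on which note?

Taking 4-note groups, the heads are F#3, E3, D3: the pattern moves down a 2nd.
Extending the heads down a 2nd: C3 → Bb2 → Ab2.

Ab2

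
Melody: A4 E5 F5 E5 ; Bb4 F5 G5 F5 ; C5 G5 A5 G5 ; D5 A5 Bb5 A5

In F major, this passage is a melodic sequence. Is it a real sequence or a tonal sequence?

tonal

Every note is diatonic to F major.
Cell 1 has +1 semitones from note 2 to 3, but cell 2 has +2 — the interval quality changes while the contour stays the same, which is the hallmark of a tonal sequence.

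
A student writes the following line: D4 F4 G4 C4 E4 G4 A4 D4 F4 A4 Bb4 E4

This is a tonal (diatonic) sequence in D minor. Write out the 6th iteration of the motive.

Bb4 D5 E5 A4

Taking 4-note groups, the heads are D4, E4, F4: the pattern moves up a 2nd.
Continuing the starts: G4 → A4 → Bb4.
So cell 6 is Bb4 D5 E5 A4.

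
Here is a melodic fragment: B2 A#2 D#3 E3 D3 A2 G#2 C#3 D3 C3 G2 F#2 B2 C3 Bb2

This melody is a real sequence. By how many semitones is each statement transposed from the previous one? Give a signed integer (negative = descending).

With a 5-note motive the entries are B2, A2, G2, each down a 2nd from the previous.
B2 to A2 spans -2 semitones.

-2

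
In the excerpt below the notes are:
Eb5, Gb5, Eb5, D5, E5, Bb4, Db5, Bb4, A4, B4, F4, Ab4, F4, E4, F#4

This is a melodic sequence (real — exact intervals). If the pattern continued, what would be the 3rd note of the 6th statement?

With 5-note cells, note 3 of each statement runs Eb5, Bb4, F4.
Each moves down a 4th. Continuing: C4 → G3 → D3.

D3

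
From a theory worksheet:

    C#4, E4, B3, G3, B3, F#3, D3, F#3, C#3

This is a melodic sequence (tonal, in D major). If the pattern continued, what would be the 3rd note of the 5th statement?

The unit is 3 notes. Position-3 pitches of the 3 shown cells: B3, F#3, C#3.
Extending down a 4th: G2 → D2.

D2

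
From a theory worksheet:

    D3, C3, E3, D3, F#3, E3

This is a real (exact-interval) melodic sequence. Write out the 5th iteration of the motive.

A#3 G#3

The 2-note cells begin on D3, E3, F#3 — each up a 2nd from the last.
Carrying on: G#3 → A#3.
So cell 5 is A#3 G#3.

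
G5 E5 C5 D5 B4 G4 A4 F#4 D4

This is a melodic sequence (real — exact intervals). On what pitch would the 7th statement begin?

C#3

Taking 3-note groups, the heads are G5, D5, A4: the pattern moves down a 4th.
Continuing: E4 → B3 → F#3 → C#3. Statement 7 starts on C#3.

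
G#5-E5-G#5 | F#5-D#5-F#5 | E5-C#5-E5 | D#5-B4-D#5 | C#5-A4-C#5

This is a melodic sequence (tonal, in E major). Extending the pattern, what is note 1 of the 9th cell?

F#4

Grouping in 3s, the 1st note of each cell is G#5, F#5, E5, D#5, C#5.
Extending down a 2nd: B4 → A4 → G#4 → F#4.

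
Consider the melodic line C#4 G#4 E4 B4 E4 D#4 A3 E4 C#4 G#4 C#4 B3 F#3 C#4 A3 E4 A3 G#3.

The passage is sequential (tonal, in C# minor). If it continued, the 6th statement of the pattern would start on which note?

G#2

With a 6-note motive the entries are C#4, A3, F#3, each down a 3rd from the previous.
Continuing: D#3 → B2 → G#2. Statement 6 starts on G#2.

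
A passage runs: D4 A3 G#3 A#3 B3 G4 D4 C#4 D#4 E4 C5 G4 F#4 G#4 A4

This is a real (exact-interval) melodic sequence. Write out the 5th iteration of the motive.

Bb5 F5 E5 F#5 G5

Taking 5-note groups, the heads are D4, G4, C5: the pattern moves up a 4th.
Carrying on: F5 → Bb5.
Statement 5 starts on Bb5 and keeps the same exact contour: Bb5 F5 E5 F#5 G5.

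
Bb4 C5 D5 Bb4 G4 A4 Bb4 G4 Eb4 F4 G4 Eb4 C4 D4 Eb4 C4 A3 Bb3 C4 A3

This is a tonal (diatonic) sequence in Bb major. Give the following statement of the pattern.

Taking 4-note groups, the heads are Bb4, G4, Eb4, C4, A3: the pattern moves down a 3rd.
So cell 6 is F3 G3 A3 F3.

F3 G3 A3 F3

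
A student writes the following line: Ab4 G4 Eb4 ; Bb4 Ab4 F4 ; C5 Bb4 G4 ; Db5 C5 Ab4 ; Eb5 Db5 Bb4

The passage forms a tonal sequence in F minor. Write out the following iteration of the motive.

F5 Eb5 C5

With a 3-note motive the entries are Ab4, Bb4, C5, Db5, Eb5, each up a 2nd from the previous.
Statement 6 starts on F5 and keeps the same diatonic contour: F5 Eb5 C5.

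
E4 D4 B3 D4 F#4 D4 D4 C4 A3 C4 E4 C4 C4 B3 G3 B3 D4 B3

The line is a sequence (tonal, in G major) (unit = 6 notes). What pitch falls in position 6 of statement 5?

Grouping in 6s, the 6th note of each cell is D4, C4, B3.
Each moves down a 2nd. Continuing: A3 → G3.

G3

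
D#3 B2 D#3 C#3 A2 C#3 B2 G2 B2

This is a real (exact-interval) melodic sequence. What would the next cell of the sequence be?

Taking 3-note groups, the heads are D#3, C#3, B2: the pattern moves down a 2nd.
From A2 the exact shape gives A2 F2 A2.

A2 F2 A2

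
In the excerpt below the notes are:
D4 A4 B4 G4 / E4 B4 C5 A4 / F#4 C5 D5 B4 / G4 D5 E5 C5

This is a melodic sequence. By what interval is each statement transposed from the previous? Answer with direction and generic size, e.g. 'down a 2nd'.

Unit = 4 notes; the statements start on D4, E4, F#4, G4, moving up a 2nd each time.
From D4 to E4: up a 2nd.

up a 2nd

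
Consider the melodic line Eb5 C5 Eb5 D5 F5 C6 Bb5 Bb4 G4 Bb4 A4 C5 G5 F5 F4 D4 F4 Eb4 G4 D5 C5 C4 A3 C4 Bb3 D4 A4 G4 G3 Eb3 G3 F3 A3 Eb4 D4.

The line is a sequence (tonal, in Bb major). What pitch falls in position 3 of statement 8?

Eb2

The unit is 7 notes. Position-3 pitches of the 5 shown cells: Eb5, Bb4, F4, C4, G3.
Carrying that down a 4th forward: D3 → A2 → Eb2.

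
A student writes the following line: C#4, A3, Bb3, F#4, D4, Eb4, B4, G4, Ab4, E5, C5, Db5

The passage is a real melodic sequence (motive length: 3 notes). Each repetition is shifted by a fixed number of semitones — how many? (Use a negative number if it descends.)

With a 3-note motive the entries are C#4, F#4, B4, E5, each up a 4th from the previous.
C#4 to F#4 spans +5 semitones.

5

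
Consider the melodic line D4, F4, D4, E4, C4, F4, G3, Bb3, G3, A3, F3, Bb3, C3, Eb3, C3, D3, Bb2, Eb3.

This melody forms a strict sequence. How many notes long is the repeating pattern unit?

There are 18 notes; a 6-note unit gives 3 cells:
D4 F4 D4 E4 C4 F4 | G3 Bb3 G3 A3 F3 Bb3 | C3 Eb3 C3 D3 Bb2 Eb3
Every group is a transposition down a 5th of the one before; no shorter unit works.

6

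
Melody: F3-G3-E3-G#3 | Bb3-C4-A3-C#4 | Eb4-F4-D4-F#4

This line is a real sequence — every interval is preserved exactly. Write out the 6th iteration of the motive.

Taking 4-note groups, the heads are F3, Bb3, Eb4: the pattern moves up a 4th.
Carrying on: Ab4 → Db5 → Gb5.
Statement 6 starts on Gb5 and keeps the same exact contour: Gb5 Ab5 F5 A5.

Gb5 Ab5 F5 A5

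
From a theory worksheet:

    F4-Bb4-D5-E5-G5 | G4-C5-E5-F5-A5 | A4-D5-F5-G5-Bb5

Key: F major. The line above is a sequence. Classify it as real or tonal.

Every note is diatonic to F major.
Cell 1 has +2 semitones from note 3 to 4, but cell 2 has +1 — the interval quality changes while the contour stays the same, which is the hallmark of a tonal sequence.

tonal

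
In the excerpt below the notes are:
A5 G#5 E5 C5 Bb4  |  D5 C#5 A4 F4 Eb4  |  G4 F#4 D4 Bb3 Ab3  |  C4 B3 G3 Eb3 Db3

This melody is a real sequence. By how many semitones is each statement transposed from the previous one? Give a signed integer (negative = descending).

-7

Taking 5-note groups, the heads are A5, D5, G4, C4: the pattern moves down a 5th.
A5 to D5 spans -7 semitones.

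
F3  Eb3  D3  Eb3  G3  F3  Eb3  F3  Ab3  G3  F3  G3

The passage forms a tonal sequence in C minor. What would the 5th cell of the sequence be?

C4 Bb3 Ab3 Bb3

Unit = 4 notes; the statements start on F3, G3, Ab3, moving up a 2nd each time.
Extending up a 2nd: Bb3 → C4.
Statement 5 starts on C4 and keeps the same diatonic contour: C4 Bb3 Ab3 Bb3.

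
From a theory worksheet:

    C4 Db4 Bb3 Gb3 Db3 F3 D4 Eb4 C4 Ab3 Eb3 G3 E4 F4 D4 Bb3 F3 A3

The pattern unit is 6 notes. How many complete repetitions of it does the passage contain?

18 notes in groups of 6 gives 18/6 = 3 statements.
Starts: C4, D4, E4 — each up a 2nd.

3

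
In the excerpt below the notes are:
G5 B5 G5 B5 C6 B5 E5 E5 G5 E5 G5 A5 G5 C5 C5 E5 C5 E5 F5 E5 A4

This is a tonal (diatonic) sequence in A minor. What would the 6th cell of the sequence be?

Taking 7-note groups, the heads are G5, E5, C5: the pattern moves down a 3rd.
Carrying on: A4 → F4 → D4.
From D4 the diatonic shape gives D4 F4 D4 F4 G4 F4 B3.

D4 F4 D4 F4 G4 F4 B3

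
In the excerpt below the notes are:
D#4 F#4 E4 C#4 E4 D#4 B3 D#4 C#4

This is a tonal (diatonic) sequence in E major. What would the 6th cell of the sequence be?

F#3 A3 G#3

Taking 3-note groups, the heads are D#4, C#4, B3: the pattern moves down a 2nd.
Continuing the starts: A3 → G#3 → F#3.
Statement 6 starts on F#3 and keeps the same diatonic contour: F#3 A3 G#3.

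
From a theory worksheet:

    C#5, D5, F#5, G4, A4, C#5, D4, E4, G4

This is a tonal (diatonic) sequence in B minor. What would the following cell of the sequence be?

Unit = 3 notes; the statements start on C#5, G4, D4, moving down a 4th each time.
From A3 the diatonic shape gives A3 B3 D4.

A3 B3 D4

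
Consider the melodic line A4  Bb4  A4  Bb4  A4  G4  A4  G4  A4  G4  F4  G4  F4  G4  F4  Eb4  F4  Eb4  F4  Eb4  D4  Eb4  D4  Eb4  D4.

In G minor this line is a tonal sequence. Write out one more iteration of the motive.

Unit = 5 notes; the statements start on A4, G4, F4, Eb4, D4, moving down a 2nd each time.
So cell 6 is C4 D4 C4 D4 C4.

C4 D4 C4 D4 C4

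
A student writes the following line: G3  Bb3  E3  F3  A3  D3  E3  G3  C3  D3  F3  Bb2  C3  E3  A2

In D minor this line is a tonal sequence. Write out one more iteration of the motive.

Unit = 3 notes; the statements start on G3, F3, E3, D3, C3, moving down a 2nd each time.
So cell 6 is Bb2 D3 G2.

Bb2 D3 G2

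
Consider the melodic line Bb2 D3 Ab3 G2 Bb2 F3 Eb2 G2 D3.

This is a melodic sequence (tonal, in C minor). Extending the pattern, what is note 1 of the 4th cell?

The unit is 3 notes. Position-1 pitches of the 3 shown cells: Bb2, G2, Eb2.
From Eb2, down a 3rd gives C2.

C2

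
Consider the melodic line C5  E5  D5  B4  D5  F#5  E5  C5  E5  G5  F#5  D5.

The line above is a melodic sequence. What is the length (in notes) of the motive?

4

There are 12 notes; a 4-note unit gives 3 cells:
C5 E5 D5 B4 | D5 F#5 E5 C5 | E5 G5 F#5 D5
That's a consistent up a 2nd shift per cell, and no other grouping gives one.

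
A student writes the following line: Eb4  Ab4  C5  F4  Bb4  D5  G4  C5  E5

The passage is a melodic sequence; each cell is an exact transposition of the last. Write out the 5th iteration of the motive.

The 3-note cells begin on Eb4, F4, G4 — each up a 2nd from the last.
Extending up a 2nd: A4 → B4.
From B4 the exact shape gives B4 E5 G#5.

B4 E5 G#5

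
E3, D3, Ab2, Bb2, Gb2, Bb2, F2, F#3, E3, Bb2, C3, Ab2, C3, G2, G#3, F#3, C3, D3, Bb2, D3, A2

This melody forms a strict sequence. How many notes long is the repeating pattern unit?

There are 21 notes; a 7-note unit gives 3 cells:
E3 D3 Ab2 Bb2 Gb2 Bb2 F2 | F#3 E3 Bb2 C3 Ab2 C3 G2 | G#3 F#3 C3 D3 Bb2 D3 A2
Each cell is the previous one up a 2nd — so the unit is 7 notes.

7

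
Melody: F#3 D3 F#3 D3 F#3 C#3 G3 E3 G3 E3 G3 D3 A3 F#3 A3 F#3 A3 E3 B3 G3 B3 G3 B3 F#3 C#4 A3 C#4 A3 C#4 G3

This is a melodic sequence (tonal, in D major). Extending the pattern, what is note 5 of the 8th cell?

The unit is 6 notes. Position-5 pitches of the 5 shown cells: F#3, G3, A3, B3, C#4.
Carrying that up a 2nd forward: D4 → E4 → F#4.

F#4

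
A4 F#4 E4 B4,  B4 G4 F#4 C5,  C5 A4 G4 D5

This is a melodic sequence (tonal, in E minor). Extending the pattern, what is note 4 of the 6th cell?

The unit is 4 notes. Position-4 pitches of the 3 shown cells: B4, C5, D5.
Carrying that up a 2nd forward: E5 → F#5 → G5.

G5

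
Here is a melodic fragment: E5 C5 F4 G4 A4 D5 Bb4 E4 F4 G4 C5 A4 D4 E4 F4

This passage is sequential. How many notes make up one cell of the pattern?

5

15 notes total. Splitting into 3 groups of 5:
E5 C5 F4 G4 A4 | D5 Bb4 E4 F4 G4 | C5 A4 D4 E4 F4
Each cell is the previous one down a 2nd — so the unit is 5 notes.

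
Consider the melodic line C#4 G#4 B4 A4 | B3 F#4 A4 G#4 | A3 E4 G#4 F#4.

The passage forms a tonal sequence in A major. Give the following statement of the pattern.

G#3 D4 F#4 E4

The 4-note cells begin on C#4, B3, A3 — each down a 2nd from the last.
So cell 4 is G#3 D4 F#4 E4.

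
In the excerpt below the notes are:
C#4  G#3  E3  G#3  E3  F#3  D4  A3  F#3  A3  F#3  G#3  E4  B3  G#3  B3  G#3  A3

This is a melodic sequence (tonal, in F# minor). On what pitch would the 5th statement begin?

The 6-note cells begin on C#4, D4, E4 — each up a 2nd from the last.
Extending the heads up a 2nd: F#4 → G#4.

G#4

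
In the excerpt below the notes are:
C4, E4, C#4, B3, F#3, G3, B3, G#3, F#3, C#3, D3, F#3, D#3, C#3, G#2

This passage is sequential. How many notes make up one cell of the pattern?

5

15 notes total. Splitting into 3 groups of 5:
C4 E4 C#4 B3 F#3 | G3 B3 G#3 F#3 C#3 | D3 F#3 D#3 C#3 G#2
Each cell is the previous one down a 4th — so the unit is 5 notes.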